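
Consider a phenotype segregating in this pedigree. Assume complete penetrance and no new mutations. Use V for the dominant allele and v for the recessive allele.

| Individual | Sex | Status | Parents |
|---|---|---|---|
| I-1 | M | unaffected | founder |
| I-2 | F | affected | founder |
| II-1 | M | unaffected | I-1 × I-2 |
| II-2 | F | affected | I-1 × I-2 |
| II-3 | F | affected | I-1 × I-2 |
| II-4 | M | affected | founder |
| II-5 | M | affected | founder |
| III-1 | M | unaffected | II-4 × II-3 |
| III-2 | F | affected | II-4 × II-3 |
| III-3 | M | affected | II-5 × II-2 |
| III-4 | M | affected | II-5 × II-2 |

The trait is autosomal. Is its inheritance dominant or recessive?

dominant

II-4 and II-3 are both affected yet have an unaffected child III-1. Under a recessive model two affected parents are homozygous and every child would be affected, so the trait cannot be recessive.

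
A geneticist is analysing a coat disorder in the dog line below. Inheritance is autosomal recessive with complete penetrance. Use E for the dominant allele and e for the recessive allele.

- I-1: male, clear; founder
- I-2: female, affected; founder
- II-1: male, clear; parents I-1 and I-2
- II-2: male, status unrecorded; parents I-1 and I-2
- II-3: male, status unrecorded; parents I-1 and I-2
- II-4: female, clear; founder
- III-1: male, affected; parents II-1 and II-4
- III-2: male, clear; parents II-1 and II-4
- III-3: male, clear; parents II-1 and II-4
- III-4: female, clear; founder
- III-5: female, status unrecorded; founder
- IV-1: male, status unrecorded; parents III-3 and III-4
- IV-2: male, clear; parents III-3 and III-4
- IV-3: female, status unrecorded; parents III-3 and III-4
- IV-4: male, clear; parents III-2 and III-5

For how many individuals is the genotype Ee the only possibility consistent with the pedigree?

2

Obligate heterozygotes: II-1 is clear so carries E and received e from I-2 (ee), so II-1 is Ee; II-4 is clear so carries E and passed e to III-1 (ee), so II-4 is Ee.
Every other individual is either homozygous by phenotype or has at least one consistent homozygous assignment, so the count is 2.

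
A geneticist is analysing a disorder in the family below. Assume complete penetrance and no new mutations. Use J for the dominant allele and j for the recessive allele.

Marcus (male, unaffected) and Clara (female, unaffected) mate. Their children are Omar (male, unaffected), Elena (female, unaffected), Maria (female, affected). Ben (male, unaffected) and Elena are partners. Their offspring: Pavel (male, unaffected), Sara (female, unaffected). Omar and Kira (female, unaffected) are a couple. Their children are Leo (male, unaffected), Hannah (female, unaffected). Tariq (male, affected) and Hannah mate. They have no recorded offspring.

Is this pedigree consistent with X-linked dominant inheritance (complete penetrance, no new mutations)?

No

Under X-linked dominant, Maria (affected, female) cannot arise from Marcus (unaffected) × Clara (unaffected).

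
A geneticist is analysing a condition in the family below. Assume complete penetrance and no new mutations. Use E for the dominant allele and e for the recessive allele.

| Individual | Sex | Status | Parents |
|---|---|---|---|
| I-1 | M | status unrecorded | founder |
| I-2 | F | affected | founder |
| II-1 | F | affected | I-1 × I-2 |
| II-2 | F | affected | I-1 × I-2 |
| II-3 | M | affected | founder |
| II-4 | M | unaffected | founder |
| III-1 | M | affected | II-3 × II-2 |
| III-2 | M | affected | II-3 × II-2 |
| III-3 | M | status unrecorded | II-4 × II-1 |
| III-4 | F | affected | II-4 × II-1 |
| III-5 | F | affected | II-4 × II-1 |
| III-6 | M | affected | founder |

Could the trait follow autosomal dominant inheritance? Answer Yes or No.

A consistent assignment under autosomal dominant exists: I-1 EE, I-2 EE, II-1 EE, II-2 EE, II-3 EE, II-4 ee, III-1 EE, III-2 EE, III-3 Ee, III-4 Ee, III-5 Ee, III-6 EE.
In this assignment every recorded phenotype matches its genotype and every non-founder's genotype is obtainable from its parents' genotypes, so the pedigree is consistent.

Yes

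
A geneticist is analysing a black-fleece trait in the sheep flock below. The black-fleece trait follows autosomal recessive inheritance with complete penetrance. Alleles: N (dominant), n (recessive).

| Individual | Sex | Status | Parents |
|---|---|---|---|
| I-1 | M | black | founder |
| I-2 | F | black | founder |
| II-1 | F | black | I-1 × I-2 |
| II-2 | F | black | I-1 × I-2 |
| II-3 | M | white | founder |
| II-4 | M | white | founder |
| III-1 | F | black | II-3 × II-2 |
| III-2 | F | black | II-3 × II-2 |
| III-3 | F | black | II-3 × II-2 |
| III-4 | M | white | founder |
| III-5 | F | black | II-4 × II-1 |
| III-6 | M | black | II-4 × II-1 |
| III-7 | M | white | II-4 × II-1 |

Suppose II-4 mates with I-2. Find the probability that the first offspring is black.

II-4 is white so carries N and passed n to III-5 (nn), so II-4 is Nn.
I-2 is black, so I-2 is nn.
The cross gives 1/2 Nn : 1/2 nn, so P(offspring is black) = 1/2.

1/2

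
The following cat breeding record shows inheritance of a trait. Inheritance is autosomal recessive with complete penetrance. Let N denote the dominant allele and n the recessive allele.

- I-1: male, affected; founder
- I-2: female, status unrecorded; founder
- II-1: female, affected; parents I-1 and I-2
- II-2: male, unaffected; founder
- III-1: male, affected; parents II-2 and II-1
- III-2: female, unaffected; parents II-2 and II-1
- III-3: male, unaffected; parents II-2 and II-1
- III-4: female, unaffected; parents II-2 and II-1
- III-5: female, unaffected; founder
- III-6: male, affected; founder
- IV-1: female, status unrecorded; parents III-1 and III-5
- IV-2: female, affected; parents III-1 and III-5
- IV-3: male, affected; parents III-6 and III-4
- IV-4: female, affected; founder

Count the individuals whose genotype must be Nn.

5

Obligate heterozygotes: II-2 is unaffected so carries N and passed n to III-1 (nn), so II-2 is Nn; III-2 is unaffected so carries N and received n from II-1 (nn), so III-2 is Nn; III-3 is unaffected so carries N and received n from II-1 (nn), so III-3 is Nn; III-4 is unaffected so carries N and received n from II-1 (nn), so III-4 is Nn; III-5 is unaffected so carries N and passed n to IV-2 (nn), so III-5 is Nn.
Every other individual is either homozygous by phenotype or has at least one consistent homozygous assignment, so the count is 5.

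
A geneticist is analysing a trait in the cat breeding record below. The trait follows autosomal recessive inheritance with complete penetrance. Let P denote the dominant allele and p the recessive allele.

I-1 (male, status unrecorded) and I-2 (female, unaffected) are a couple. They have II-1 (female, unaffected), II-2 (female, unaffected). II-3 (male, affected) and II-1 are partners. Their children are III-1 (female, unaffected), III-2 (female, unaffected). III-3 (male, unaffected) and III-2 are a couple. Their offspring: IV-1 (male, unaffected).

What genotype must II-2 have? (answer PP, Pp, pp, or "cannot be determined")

II-2's phenotype allows PP or Pp, and no parent or child forces a single allele at both positions; consistent genotype assignments exist with II-2 as PP or Pp.

cannot be determined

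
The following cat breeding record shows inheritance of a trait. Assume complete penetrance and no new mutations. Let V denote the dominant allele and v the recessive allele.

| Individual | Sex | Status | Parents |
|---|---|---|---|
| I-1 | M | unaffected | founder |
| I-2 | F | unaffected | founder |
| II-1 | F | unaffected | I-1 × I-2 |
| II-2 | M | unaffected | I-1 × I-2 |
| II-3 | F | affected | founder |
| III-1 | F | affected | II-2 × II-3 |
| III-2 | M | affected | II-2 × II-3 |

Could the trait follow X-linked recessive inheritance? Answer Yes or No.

No

Under X-linked recessive, III-1 (affected, female) cannot arise from II-2 (unaffected) × II-3 (affected).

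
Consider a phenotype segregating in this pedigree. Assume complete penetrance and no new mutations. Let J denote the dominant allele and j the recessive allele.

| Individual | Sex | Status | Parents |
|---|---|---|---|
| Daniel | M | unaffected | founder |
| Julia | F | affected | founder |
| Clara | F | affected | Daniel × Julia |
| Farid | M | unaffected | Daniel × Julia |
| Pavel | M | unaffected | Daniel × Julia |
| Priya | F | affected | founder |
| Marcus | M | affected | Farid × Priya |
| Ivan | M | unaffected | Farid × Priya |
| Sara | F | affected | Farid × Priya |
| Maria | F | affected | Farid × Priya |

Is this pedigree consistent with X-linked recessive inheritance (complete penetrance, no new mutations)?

No

Under X-linked recessive, Clara (affected, female) cannot arise from Daniel (unaffected) × Julia (affected).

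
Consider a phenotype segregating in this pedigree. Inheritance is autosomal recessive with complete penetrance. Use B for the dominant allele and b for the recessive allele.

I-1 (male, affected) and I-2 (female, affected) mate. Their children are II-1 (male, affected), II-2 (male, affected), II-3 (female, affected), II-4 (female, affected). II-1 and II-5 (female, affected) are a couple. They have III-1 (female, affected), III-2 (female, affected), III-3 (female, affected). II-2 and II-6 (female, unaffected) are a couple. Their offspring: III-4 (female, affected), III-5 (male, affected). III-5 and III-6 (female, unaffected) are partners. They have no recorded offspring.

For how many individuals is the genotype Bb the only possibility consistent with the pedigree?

1

Obligate heterozygotes: II-6 is unaffected so carries B and passed b to III-4 (bb), so II-6 is Bb.
Every other individual is either homozygous by phenotype or has at least one consistent homozygous assignment, so the count is 1.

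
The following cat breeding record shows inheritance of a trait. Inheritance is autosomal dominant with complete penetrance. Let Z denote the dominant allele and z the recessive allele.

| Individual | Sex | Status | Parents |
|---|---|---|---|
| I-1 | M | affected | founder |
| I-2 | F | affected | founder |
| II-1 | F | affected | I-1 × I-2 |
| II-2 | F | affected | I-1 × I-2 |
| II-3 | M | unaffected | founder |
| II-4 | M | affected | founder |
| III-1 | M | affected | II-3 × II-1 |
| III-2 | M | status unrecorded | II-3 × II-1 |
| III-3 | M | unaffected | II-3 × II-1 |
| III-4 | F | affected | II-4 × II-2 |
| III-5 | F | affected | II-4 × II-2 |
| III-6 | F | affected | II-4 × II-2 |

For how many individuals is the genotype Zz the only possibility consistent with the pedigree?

Obligate heterozygotes: II-1 is affected so carries Z and passed z to III-3 (zz), so II-1 is Zz; III-1 is affected so carries Z and received z from II-3 (zz), so III-1 is Zz.
Every other individual is either homozygous by phenotype or has at least one consistent homozygous assignment, so the count is 2.

2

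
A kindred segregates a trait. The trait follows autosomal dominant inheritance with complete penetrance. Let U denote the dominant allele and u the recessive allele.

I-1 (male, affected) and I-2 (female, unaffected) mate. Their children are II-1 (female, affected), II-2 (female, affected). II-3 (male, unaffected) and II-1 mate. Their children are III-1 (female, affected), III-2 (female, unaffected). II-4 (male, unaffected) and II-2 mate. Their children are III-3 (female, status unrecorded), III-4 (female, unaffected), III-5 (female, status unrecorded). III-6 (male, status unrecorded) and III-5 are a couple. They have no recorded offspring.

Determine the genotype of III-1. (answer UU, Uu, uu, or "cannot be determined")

Uu

From phenotype alone, III-1 is UU or Uu.
III-1 is affected so carries U and received u from II-3 (uu), so III-1 is Uu.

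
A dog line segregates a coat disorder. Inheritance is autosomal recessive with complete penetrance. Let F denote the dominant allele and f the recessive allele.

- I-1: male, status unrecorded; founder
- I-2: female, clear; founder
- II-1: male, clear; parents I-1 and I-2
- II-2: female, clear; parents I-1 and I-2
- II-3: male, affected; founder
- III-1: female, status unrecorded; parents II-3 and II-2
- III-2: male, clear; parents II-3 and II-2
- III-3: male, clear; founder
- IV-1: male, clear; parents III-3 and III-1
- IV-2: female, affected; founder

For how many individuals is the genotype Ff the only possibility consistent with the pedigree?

Obligate heterozygotes: III-2 is clear so carries F and received f from II-3 (ff), so III-2 is Ff.
Every other individual is either homozygous by phenotype or has at least one consistent homozygous assignment, so the count is 1.

1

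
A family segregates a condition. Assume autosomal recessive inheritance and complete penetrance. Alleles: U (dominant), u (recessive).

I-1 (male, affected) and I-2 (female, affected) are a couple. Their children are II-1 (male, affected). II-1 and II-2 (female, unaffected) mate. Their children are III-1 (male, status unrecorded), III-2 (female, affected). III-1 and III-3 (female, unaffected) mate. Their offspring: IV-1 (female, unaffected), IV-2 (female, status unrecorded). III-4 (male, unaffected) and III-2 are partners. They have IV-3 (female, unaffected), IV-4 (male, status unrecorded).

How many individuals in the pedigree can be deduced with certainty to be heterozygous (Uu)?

2

Obligate heterozygotes: II-2 is unaffected so carries U and passed u to III-2 (uu), so II-2 is Uu; IV-3 is unaffected so carries U and received u from III-2 (uu), so IV-3 is Uu.
Every other individual is either homozygous by phenotype or has at least one consistent homozygous assignment, so the count is 2.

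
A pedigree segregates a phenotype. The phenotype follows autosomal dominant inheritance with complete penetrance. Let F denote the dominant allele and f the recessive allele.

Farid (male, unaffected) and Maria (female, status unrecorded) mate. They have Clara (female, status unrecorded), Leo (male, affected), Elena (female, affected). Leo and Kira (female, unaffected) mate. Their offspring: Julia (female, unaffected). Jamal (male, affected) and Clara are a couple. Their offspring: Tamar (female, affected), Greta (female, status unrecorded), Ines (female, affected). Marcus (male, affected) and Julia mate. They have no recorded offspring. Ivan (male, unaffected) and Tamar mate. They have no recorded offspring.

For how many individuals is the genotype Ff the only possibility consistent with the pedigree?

2

Obligate heterozygotes: Leo is affected so carries F and received f from Farid (ff), so Leo is Ff; Elena is affected so carries F and received f from Farid (ff), so Elena is Ff.
Every other individual is either homozygous by phenotype or has at least one consistent homozygous assignment, so the count is 2.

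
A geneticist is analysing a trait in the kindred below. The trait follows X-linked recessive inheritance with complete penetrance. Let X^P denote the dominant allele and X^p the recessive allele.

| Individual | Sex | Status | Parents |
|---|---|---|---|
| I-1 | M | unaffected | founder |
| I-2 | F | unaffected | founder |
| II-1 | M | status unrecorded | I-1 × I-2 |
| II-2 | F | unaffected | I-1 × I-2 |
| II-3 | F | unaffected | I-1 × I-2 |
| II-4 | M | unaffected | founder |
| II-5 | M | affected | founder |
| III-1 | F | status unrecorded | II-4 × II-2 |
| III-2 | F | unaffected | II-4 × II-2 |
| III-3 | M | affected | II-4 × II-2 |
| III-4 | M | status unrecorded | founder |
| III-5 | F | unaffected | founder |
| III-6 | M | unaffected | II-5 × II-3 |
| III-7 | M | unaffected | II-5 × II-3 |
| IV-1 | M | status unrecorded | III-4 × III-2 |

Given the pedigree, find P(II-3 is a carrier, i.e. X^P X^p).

1/5

I-1 is unaffected, so I-1 is X^P Y.
I-2 is unaffected so carries P and passed p to II-2 (X^P X^p, whose P came from I-1), so I-2 is X^P X^p.
Their cross gives offspring ratios 1/2 X^P X^P : 1/2 X^P X^p. Conditioning on II-3 being unaffected, P(X^P X^p) = 1/2 / 1 = 1/2 before taking II-3's own offspring into account.
II-5 is affected, so II-5 is X^p Y.
Now use II-3's offspring. Probability of each recorded status — unaffected son III-6: 1/2 if II-3 is X^P X^p, 1 if X^P X^P; unaffected son III-7: 1/2 if II-3 is X^P X^p, 1 if X^P X^P.
Bayes: P(X^P X^p) = 1/2·1/4 / (1/2·1/4 + 1/2·1) = 1/5.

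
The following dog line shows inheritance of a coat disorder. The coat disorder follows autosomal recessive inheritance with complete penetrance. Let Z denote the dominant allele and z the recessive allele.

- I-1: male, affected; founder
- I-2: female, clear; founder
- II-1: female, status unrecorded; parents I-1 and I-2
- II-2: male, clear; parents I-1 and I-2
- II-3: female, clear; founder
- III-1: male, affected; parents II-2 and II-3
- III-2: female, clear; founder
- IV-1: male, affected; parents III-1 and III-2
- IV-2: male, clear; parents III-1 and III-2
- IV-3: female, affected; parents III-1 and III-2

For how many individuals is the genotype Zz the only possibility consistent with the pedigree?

Obligate heterozygotes: II-2 is clear so carries Z and received z from I-1 (zz), so II-2 is Zz; II-3 is clear so carries Z and passed z to III-1 (zz), so II-3 is Zz; III-2 is clear so carries Z and passed z to IV-1 (zz), so III-2 is Zz; IV-2 is clear so carries Z and received z from III-1 (zz), so IV-2 is Zz.
Every other individual is either homozygous by phenotype or has at least one consistent homozygous assignment, so the count is 4.

4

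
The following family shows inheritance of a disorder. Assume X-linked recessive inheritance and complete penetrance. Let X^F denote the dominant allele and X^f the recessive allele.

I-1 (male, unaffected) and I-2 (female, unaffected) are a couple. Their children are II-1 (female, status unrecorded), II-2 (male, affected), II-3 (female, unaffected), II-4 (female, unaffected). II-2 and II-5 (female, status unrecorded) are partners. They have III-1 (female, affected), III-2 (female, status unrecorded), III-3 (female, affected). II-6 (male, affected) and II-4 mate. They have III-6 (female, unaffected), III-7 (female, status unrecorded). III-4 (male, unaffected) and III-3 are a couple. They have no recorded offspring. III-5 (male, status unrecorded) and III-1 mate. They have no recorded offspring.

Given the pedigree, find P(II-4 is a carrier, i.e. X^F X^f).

1/3

I-1 is unaffected, so I-1 is X^F Y.
I-2 is unaffected so carries F and passed f to II-2 (X^f Y), so I-2 is X^F X^f.
Their cross gives offspring ratios 1/2 X^F X^F : 1/2 X^F X^f. Conditioning on II-4 being unaffected, P(X^F X^f) = 1/2 / 1 = 1/2 before taking II-4's own offspring into account.
II-6 is affected, so II-6 is X^f Y.
Now use II-4's offspring. Probability of each recorded status — unaffected daughter III-6: 1/2 if II-4 is X^F X^f, 1 if X^F X^F. (III-7: equally likely either way, so uninformative.)
Bayes: P(X^F X^f) = 1/2·1/2 / (1/2·1/2 + 1/2·1) = 1/3.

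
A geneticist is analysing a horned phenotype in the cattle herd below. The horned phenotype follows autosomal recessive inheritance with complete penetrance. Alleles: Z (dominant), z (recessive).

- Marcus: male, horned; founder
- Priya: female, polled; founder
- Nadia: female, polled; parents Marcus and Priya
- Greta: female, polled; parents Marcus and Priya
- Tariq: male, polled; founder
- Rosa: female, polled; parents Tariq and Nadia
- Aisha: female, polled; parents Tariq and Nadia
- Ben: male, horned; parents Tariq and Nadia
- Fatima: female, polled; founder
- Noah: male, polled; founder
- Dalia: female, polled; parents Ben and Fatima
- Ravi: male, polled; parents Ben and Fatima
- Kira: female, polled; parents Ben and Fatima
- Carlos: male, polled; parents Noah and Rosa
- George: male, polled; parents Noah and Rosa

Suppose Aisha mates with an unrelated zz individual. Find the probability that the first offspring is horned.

Tariq is polled so carries Z and passed z to Ben (zz), so Tariq is Zz.
Nadia is polled so carries Z and received z from Marcus (zz), so Nadia is Zz.
Aisha is a polled offspring of Tariq (Zz) × Nadia (Zz), whose cross gives 1/4 ZZ : 1/2 Zz : 1/4 zz; conditioning on being polled, Aisha is ZZ with probability 1/3, Zz with probability 2/3.
Summing over parental genotype combinations, P(offspring is horned) = 2/3·1/2 = 1/3.

1/3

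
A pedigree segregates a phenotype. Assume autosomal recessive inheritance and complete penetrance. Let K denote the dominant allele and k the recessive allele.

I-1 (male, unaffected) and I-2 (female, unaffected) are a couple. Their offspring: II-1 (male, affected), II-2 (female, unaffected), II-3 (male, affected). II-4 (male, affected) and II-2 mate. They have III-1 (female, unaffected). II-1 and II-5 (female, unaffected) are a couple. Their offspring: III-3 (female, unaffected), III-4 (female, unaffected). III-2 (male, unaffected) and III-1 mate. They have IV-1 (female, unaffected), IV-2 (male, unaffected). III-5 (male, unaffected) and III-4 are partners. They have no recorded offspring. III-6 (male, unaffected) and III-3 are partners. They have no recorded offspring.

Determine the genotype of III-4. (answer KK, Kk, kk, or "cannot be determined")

Kk

From phenotype alone, III-4 is KK or Kk.
III-4 is unaffected so carries K and received k from II-1 (kk), so III-4 is Kk.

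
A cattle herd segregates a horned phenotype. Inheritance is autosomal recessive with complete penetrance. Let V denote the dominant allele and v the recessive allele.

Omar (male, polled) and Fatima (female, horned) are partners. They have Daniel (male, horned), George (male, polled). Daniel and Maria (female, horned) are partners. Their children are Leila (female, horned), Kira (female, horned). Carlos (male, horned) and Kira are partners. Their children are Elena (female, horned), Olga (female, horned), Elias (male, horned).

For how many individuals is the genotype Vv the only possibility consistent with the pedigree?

2

Obligate heterozygotes: Omar is polled so carries V and passed v to Daniel (vv), so Omar is Vv; George is polled so carries V and received v from Fatima (vv), so George is Vv.
Every other individual is either homozygous by phenotype or has at least one consistent homozygous assignment, so the count is 2.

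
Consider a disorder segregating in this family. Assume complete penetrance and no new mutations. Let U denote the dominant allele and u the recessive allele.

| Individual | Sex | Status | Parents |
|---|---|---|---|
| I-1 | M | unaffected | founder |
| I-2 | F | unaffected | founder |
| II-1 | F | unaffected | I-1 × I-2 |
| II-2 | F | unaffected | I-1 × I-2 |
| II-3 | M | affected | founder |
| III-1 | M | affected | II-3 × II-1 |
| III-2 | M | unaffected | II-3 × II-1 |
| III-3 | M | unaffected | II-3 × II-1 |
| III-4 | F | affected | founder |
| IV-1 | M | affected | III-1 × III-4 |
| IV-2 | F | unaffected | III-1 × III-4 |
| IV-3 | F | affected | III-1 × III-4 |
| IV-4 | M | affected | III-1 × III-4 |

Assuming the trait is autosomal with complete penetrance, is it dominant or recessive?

dominant

III-1 and III-4 are both affected yet have an unaffected child IV-2. Under a recessive model two affected parents are homozygous and every child would be affected, so the trait cannot be recessive.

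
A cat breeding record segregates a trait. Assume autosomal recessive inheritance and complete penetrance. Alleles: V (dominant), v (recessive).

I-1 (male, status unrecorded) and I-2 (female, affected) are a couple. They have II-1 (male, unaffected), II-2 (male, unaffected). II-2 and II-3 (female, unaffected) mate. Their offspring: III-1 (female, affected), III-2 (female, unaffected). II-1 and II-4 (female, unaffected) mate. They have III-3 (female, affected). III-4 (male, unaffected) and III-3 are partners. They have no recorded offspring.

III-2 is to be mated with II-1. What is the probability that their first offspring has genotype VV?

1/3

II-2 is unaffected so carries V and received v from I-2 (vv), so II-2 is Vv.
II-3 is unaffected so carries V and passed v to III-1 (vv), so II-3 is Vv.
III-2 is an unaffected offspring of II-2 (Vv) × II-3 (Vv), whose cross gives 1/4 VV : 1/2 Vv : 1/4 vv; conditioning on being unaffected, III-2 is VV with probability 1/3, Vv with probability 2/3.
II-1 is unaffected so carries V and received v from I-2 (vv), so II-1 is Vv.
Summing over parental genotype combinations, P(offspring has genotype VV) = 1/3·1/2 + 2/3·1/4 = 1/3.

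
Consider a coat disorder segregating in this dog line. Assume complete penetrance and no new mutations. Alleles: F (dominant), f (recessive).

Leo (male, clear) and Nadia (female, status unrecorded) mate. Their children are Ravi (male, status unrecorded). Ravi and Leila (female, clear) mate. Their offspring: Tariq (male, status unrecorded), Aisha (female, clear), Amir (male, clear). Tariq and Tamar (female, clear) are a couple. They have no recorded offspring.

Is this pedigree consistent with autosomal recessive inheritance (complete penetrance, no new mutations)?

A consistent assignment under autosomal recessive exists: Leo FF, Nadia FF, Ravi FF, Leila FF, Tariq FF, Aisha FF, Amir FF, Tamar FF.
In this assignment every recorded phenotype matches its genotype and every non-founder's genotype is obtainable from its parents' genotypes, so the pedigree is consistent.

Yes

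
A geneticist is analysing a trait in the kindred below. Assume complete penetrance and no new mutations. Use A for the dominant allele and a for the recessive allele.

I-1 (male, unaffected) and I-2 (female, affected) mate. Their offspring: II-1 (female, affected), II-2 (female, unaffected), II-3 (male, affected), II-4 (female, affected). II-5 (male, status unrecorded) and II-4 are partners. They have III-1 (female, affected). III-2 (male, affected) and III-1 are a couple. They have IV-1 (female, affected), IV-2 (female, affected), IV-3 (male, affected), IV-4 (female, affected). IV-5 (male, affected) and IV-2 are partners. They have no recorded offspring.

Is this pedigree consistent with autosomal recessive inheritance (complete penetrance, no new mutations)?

Yes

A consistent assignment under autosomal recessive exists: I-1 Aa, I-2 aa, II-1 aa, II-2 Aa, II-3 aa, II-4 aa, II-5 Aa, III-1 aa, III-2 aa, IV-1 aa, IV-2 aa, IV-3 aa, IV-4 aa, IV-5 aa.
In this assignment every recorded phenotype matches its genotype and every non-founder's genotype is obtainable from its parents' genotypes, so the pedigree is consistent.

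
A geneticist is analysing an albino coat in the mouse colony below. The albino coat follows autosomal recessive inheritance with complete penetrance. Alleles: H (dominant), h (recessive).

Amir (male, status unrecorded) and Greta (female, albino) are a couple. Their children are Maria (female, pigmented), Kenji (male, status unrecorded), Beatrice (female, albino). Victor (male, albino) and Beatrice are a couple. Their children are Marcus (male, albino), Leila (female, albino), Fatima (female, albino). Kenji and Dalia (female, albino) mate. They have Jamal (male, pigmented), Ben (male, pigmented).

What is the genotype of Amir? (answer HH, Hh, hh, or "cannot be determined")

From phenotype alone, Amir is HH or Hh or hh.
Amir passed H to Maria (Hh, whose h came from Greta) and passed h to Beatrice (hh), so Amir is Hh.

Hh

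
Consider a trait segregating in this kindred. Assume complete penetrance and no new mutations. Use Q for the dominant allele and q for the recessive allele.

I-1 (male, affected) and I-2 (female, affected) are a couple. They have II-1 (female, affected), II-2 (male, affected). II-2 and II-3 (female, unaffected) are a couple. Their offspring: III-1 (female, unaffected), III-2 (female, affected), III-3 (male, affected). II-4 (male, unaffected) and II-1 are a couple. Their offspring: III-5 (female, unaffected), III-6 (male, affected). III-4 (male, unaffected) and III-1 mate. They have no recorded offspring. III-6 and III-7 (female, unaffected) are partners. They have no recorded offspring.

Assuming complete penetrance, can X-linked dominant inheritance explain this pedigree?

Under X-linked dominant, III-1 (unaffected, female) cannot arise from II-2 (affected) × II-3 (unaffected).

No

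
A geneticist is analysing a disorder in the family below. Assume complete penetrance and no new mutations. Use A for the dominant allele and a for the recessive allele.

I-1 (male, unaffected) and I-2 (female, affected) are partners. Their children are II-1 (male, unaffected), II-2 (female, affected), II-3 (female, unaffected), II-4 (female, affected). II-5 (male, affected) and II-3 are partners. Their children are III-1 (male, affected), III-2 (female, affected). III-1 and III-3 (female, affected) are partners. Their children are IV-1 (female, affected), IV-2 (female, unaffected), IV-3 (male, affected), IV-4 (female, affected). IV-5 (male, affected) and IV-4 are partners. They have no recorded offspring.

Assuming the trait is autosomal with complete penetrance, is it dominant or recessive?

III-1 and III-3 are both affected yet have an unaffected child IV-2. Under a recessive model two affected parents are homozygous and every child would be affected, so the trait cannot be recessive.

dominant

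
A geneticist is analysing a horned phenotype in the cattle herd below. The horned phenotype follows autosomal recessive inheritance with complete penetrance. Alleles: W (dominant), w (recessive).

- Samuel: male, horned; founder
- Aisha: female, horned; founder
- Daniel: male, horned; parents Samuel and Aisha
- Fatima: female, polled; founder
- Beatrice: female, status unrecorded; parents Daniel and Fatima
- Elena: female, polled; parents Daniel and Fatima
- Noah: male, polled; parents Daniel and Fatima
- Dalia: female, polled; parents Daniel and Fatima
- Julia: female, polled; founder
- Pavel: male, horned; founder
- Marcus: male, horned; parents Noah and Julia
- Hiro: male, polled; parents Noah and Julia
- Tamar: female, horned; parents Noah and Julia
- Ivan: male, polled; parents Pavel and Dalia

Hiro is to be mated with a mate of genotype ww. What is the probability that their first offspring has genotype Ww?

2/3

Noah is polled so carries W and received w from Daniel (ww), so Noah is Ww.
Julia is polled so carries W and passed w to Marcus (ww), so Julia is Ww.
Hiro is a polled offspring of Noah (Ww) × Julia (Ww), whose cross gives 1/4 WW : 1/2 Ww : 1/4 ww; conditioning on being polled, Hiro is WW with probability 1/3, Ww with probability 2/3.
Summing over parental genotype combinations, P(offspring has genotype Ww) = 1/3·1 + 2/3·1/2 = 2/3.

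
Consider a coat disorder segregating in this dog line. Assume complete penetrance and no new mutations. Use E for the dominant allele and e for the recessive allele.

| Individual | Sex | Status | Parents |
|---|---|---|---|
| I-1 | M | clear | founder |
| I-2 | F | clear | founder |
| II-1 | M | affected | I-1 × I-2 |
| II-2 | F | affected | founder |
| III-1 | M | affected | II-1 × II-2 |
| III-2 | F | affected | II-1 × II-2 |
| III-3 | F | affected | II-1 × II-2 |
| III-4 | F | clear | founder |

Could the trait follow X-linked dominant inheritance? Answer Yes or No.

No

Under X-linked dominant, II-1 (affected, male) cannot arise from I-1 (clear) × I-2 (clear).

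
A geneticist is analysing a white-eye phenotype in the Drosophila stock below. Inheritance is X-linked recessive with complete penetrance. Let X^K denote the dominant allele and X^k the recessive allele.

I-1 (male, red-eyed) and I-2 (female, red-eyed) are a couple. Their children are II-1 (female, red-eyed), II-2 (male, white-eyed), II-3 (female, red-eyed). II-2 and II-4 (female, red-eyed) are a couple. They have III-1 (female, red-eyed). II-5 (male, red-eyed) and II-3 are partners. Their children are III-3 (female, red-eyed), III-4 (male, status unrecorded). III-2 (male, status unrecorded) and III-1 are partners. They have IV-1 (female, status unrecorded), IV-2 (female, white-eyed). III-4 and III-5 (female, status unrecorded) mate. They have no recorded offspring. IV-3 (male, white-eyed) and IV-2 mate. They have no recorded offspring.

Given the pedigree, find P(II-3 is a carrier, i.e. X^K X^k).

1/2

I-1 is red-eyed, so I-1 is X^K Y.
I-2 is red-eyed so carries K and passed k to II-2 (X^k Y), so I-2 is X^K X^k.
Their cross gives offspring ratios 1/2 X^K X^K : 1/2 X^K X^k. Conditioning on II-3 being red-eyed, P(X^K X^k) = 1/2 / 1 = 1/2 before taking II-3's own offspring into account.
II-5 is red-eyed, so II-5 is X^K Y.
II-3's offspring (III-3, III-4) would show their recorded status with the same probability whether II-3 is X^K X^k or X^K X^K, so they carry no information and P(X^K X^k) = 1/2.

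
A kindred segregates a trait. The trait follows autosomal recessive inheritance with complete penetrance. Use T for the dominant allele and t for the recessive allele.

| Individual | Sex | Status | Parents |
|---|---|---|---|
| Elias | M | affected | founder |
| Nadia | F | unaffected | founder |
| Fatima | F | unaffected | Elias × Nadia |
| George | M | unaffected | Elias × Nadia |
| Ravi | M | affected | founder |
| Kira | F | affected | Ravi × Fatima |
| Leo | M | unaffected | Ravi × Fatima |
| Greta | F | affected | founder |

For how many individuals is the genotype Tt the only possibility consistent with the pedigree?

3

Obligate heterozygotes: Fatima is unaffected so carries T and received t from Elias (tt), so Fatima is Tt; George is unaffected so carries T and received t from Elias (tt), so George is Tt; Leo is unaffected so carries T and received t from Ravi (tt), so Leo is Tt.
Every other individual is either homozygous by phenotype or has at least one consistent homozygous assignment, so the count is 3.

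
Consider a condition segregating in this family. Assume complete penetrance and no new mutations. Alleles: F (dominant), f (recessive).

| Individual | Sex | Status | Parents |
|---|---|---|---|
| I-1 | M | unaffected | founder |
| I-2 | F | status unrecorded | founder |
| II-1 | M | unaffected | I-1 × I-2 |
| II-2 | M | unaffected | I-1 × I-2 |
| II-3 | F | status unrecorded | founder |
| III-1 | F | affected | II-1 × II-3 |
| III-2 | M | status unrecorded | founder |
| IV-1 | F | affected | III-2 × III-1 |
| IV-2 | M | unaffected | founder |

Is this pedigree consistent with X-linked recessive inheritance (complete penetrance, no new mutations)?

No

Under X-linked recessive, III-1 (affected, female) cannot arise from II-1 (unaffected) × II-3 (unrecorded).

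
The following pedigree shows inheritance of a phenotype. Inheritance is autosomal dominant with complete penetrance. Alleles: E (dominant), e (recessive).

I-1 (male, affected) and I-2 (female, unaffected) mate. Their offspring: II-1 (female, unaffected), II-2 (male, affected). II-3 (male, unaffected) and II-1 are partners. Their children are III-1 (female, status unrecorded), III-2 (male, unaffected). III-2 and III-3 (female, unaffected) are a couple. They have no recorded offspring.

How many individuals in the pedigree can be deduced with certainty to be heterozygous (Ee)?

2

Obligate heterozygotes: I-1 is affected so carries E and passed e to II-1 (ee), so I-1 is Ee; II-2 is affected so carries E and received e from I-2 (ee), so II-2 is Ee.
Every other individual is either homozygous by phenotype or has at least one consistent homozygous assignment, so the count is 2.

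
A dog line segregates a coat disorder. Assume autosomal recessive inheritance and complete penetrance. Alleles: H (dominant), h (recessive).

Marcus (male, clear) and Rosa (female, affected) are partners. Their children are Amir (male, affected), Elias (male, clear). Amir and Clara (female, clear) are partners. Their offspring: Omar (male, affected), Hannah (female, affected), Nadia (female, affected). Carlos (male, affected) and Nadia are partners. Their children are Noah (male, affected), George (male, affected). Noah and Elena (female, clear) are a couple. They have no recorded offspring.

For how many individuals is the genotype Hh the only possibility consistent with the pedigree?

Obligate heterozygotes: Marcus is clear so carries H and passed h to Amir (hh), so Marcus is Hh; Elias is clear so carries H and received h from Rosa (hh), so Elias is Hh; Clara is clear so carries H and passed h to Omar (hh), so Clara is Hh.
Every other individual is either homozygous by phenotype or has at least one consistent homozygous assignment, so the count is 3.

3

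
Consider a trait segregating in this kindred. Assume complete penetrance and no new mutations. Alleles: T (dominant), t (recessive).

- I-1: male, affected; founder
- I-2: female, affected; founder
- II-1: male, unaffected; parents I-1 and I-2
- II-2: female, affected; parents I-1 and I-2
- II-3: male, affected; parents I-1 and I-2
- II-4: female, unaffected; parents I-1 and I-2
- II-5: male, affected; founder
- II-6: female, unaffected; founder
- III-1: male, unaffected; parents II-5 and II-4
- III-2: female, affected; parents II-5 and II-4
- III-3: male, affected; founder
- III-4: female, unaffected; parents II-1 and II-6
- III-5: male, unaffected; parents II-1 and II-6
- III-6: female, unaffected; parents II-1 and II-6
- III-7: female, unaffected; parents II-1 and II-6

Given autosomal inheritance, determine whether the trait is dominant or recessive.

I-1 and I-2 are both affected yet have an unaffected child II-1. Under a recessive model two affected parents are homozygous and every child would be affected, so the trait cannot be recessive.

dominant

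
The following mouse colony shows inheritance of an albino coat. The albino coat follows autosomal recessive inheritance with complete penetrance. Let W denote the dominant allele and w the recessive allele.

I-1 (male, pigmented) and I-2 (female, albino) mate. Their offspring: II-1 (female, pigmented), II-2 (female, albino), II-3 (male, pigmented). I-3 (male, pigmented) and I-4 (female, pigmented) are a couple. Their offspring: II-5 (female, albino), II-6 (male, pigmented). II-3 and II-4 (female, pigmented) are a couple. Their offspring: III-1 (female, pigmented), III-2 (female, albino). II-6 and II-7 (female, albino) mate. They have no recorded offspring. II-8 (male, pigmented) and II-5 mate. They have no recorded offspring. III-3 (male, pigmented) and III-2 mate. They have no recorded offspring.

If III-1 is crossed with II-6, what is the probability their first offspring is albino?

1/9

II-3 is pigmented so carries W and received w from I-2 (ww), so II-3 is Ww.
II-4 is pigmented so carries W and passed w to III-2 (ww), so II-4 is Ww.
III-1 is a pigmented offspring of II-3 (Ww) × II-4 (Ww), whose cross gives 1/4 WW : 1/2 Ww : 1/4 ww; conditioning on being pigmented, III-1 is WW with probability 1/3, Ww with probability 2/3.
I-3 is pigmented so carries W and passed w to II-5 (ww), so I-3 is Ww.
I-4 is pigmented so carries W and passed w to II-5 (ww), so I-4 is Ww.
II-6 is a pigmented offspring of I-3 (Ww) × I-4 (Ww), whose cross gives 1/4 WW : 1/2 Ww : 1/4 ww; conditioning on being pigmented, II-6 is WW with probability 1/3, Ww with probability 2/3.
Summing over parental genotype combinations, P(offspring is albino) = 4/9·1/4 = 1/9.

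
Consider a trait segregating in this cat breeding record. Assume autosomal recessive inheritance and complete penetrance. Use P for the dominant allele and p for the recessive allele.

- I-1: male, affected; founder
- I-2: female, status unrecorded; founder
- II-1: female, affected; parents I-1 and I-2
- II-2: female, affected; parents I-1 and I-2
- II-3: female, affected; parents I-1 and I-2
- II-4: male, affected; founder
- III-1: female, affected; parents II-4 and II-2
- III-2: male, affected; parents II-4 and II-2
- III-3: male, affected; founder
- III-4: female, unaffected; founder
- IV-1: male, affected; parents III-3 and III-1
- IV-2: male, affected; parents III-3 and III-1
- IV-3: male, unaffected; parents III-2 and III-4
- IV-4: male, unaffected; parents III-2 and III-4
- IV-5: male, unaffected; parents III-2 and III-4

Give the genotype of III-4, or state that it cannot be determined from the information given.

III-4's phenotype allows PP or Pp, and no parent or child forces a single allele at both positions; consistent genotype assignments exist with III-4 as PP or Pp.

cannot be determined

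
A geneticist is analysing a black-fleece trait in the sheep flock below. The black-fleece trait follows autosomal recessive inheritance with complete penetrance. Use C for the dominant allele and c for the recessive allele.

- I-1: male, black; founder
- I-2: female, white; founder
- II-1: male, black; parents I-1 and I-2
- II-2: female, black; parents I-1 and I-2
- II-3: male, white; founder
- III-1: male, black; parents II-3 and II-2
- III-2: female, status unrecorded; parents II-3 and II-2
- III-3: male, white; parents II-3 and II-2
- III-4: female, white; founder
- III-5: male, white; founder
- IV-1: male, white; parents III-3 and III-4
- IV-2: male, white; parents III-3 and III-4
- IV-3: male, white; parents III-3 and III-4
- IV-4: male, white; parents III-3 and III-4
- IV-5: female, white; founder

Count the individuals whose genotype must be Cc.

Obligate heterozygotes: I-2 is white so carries C and passed c to II-1 (cc), so I-2 is Cc; II-3 is white so carries C and passed c to III-1 (cc), so II-3 is Cc; III-3 is white so carries C and received c from II-2 (cc), so III-3 is Cc.
Every other individual is either homozygous by phenotype or has at least one consistent homozygous assignment, so the count is 3.

3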